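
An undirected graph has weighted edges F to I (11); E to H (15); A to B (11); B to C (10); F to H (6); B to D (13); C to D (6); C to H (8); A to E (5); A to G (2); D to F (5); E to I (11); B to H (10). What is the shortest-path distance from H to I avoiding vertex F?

Routes from H to I avoiding F:
H -> C -> D -> B -> A -> E -> I: 8 + 6 + 13 + 11 + 5 + 11 = 54
H -> B -> A -> E -> I: 10 + 11 + 5 + 11 = 37
H -> C -> B -> A -> E -> I: 8 + 10 + 11 + 5 + 11 = 45
H -> E -> I: 15 + 11 = 26
Shortest: 26.

26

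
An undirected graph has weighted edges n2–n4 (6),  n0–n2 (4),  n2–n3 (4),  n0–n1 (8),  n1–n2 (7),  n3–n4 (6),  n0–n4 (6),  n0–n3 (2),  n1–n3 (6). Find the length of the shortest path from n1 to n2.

Some routes from n1 to n2:
n1 - n3 - n2: 6 + 4 = 10
n1 - n2: 7
n1 - n0 - n2: 8 + 4 = 12
n1 - n3 - n0 - n2: 6 + 2 + 4 = 12
Best route has total 7.

7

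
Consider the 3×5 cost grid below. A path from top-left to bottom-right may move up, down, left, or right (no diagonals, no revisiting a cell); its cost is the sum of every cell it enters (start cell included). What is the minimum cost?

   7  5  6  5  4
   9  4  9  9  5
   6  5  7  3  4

35

One optimal route is (0,0) → (0,1) → (1,1) → (2,1) → (2,2) → (2,3) → (2,4).
Its cost is 7 + 5 + 4 + 5 + 7 + 3 + 4 = 35.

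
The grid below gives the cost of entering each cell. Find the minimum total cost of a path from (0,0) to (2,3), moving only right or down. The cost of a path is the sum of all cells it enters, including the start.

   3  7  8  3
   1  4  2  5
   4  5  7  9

24

Cheapest: r0c0 → r1c0 → r1c1 → r1c2 → r1c3 → r2c3
  3 + 1 + 4 + 2 + 5 + 9 = 24
For comparison, the top-then-right route costs 35.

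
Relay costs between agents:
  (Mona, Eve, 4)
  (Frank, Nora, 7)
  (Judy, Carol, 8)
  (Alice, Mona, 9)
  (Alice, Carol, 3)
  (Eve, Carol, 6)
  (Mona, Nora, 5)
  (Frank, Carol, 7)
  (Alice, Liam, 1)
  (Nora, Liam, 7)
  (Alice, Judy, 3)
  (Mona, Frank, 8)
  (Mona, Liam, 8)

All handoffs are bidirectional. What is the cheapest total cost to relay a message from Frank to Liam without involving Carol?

14

Routes from Frank to Liam avoiding Carol:
Frank→Nora→Mona→Liam: 7 + 5 + 8 = 20
Frank→Nora→Liam: 7 + 7 = 14
Frank→Nora→Mona→Alice→Liam: 7 + 5 + 9 + 1 = 22
Frank→Mona→Alice→Liam: 8 + 9 + 1 = 18
Frank→Mona→Liam: 8 + 8 = 16
Frank→Mona→Nora→Liam: 8 + 5 + 7 = 20
Best route has total 14.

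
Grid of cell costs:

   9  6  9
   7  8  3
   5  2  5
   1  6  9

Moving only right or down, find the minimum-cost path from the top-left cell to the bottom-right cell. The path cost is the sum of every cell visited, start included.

37

One optimal route is (0,0) -> (1,0) -> (2,0) -> (2,1) -> (2,2) -> (3,2).
Its cost is 9 + 7 + 5 + 2 + 5 + 9 = 37.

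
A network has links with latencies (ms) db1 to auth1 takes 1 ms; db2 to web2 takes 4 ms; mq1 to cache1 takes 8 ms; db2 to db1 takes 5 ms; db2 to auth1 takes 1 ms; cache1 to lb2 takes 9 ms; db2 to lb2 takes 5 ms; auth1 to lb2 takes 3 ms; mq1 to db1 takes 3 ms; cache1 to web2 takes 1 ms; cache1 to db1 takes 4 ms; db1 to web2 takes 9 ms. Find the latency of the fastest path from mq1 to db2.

5

Comparing a few candidate routes:
mq1-db1-auth1-lb2-db2: 3 + 1 + 3 + 5 = 12
mq1-db1-auth1-db2: 3 + 1 + 1 = 5
mq1-db1-db2: 3 + 5 = 8
mq1-db1-cache1-web2-db2: 3 + 4 + 1 + 4 = 12
The minimum is 5 ms.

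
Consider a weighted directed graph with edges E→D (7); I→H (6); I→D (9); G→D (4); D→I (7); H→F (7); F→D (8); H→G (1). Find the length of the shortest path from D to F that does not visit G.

Candidate routes:
D→I→H→F: 7 + 6 + 7 = 20
Best route has total 20.

20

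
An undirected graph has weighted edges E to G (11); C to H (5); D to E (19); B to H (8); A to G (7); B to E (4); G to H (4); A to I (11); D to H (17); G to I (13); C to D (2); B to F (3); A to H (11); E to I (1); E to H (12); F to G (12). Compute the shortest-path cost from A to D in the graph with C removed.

28

Some routes from A to D avoiding C:
A - H - D: 11 + 17 = 28
A - G - E - D: 7 + 11 + 19 = 37
A - G - H - D: 7 + 4 + 17 = 28
A - I - E - D: 11 + 1 + 19 = 31
Shortest: 28.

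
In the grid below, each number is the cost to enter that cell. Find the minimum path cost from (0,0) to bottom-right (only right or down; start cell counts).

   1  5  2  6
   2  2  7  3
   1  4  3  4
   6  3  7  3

18

Cheapest: r0c0→r1c0→r2c0→r2c1→r2c2→r2c3→r3c3
  1 + 2 + 1 + 4 + 3 + 4 + 3 = 18
For comparison, the top-then-right route costs 24.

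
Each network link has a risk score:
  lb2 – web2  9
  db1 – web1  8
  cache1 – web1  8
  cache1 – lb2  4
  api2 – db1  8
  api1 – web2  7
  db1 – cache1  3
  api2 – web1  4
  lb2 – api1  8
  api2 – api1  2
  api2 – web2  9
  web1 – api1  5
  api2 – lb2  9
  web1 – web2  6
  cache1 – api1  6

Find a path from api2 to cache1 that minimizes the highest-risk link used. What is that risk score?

Some routes from api2 to cache1:
api2 - api1 - lb2 - cache1: max(2, 8, 4) = 8
api2 - api1 - cache1: max(2, 6) = 6
api2 - api1 - web1 - cache1: max(2, 5, 8) = 8
api2 - web1 - web2 - api1 - cache1: max(4, 6, 7, 6) = 7
api2 - api1 - web1 - db1 - cache1: max(2, 5, 8, 3) = 8
api2 - web1 - api1 - cache1: max(4, 5, 6) = 6
The minimum achievable maximum is 6.

6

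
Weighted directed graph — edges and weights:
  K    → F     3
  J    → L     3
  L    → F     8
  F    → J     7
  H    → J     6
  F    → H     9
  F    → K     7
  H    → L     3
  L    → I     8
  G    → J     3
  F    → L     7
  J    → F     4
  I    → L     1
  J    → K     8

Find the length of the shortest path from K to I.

18

A few of the K→I routes:
K -> F -> J -> L -> I: 3 + 7 + 3 + 8 = 21
K -> F -> L -> I: 3 + 7 + 8 = 18
K -> F -> H -> L -> I: 3 + 9 + 3 + 8 = 23
Shortest: 18.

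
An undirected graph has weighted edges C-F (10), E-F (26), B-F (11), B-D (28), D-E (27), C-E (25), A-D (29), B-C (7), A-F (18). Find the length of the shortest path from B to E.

Checking several routes:
B -> F -> E: 11 + 26 = 37
B -> F -> C -> E: 11 + 10 + 25 = 46
B -> C -> E: 7 + 25 = 32
B -> C -> F -> E: 7 + 10 + 26 = 43
Best route has total 32.

32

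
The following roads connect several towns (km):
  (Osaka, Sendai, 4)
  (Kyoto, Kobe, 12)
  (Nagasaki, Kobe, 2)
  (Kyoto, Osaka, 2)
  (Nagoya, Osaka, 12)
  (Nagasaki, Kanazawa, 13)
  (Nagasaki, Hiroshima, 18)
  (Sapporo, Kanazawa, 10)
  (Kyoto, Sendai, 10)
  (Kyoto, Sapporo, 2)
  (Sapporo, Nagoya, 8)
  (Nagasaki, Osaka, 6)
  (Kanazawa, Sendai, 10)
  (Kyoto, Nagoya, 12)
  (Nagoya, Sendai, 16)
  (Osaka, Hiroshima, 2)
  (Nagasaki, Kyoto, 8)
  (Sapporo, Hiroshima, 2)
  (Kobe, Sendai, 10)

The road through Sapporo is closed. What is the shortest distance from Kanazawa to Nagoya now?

Comparing a few candidate routes:
Kanazawa → Sendai → Kyoto → Nagoya: 10 + 10 + 12 = 32
Kanazawa → Sendai → Nagoya: 10 + 16 = 26
Kanazawa → Nagasaki → Osaka → Nagoya: 13 + 6 + 12 = 31
Kanazawa → Sendai → Osaka → Nagoya: 10 + 4 + 12 = 26
Kanazawa → Sendai → Osaka → Kyoto → Nagoya: 10 + 4 + 2 + 12 = 28
Shortest: 26 km.

26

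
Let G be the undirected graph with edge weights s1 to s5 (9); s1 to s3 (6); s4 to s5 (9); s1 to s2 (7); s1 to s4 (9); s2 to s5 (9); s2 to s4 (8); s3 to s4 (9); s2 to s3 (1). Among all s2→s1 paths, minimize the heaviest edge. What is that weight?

A few of the s2→s1 routes:
s2 - s1: max(7) = 7
s2 - s3 - s4 - s1: max(1, 9, 9) = 9
s2 - s5 - s4 - s1: max(9, 9, 9) = 9
s2 - s5 - s4 - s3 - s1: max(9, 9, 9, 6) = 9
s2 - s3 - s4 - s5 - s1: max(1, 9, 9, 9) = 9
s2 - s3 - s1: max(1, 6) = 6
Best route has worst link 6.

6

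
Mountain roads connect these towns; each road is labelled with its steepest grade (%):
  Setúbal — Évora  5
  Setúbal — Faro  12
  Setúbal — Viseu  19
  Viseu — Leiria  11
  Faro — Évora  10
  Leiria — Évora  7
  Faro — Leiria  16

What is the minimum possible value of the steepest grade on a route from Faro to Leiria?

10

Candidate routes:
Faro→Évora→Setúbal→Viseu→Leiria: max(10, 5, 19, 11) = 19
Faro→Évora→Leiria: max(10, 7) = 10
Faro→Setúbal→Évora→Leiria: max(12, 5, 7) = 12
Faro→Setúbal→Viseu→Leiria: max(12, 19, 11) = 19
Faro→Leiria: max(16) = 16
The minimum achievable maximum is 10%.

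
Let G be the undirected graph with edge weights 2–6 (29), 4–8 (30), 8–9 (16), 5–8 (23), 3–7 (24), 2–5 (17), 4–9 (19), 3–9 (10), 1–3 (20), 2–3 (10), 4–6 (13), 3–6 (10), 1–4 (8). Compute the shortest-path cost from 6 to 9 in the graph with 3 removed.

Routes from 6 to 9 avoiding 3:
6 -> 4 -> 8 -> 9: 13 + 30 + 16 = 59
6 -> 2 -> 5 -> 8 -> 9: 29 + 17 + 23 + 16 = 85
6 -> 4 -> 9: 13 + 19 = 32
6 -> 2 -> 5 -> 8 -> 4 -> 9: 29 + 17 + 23 + 30 + 19 = 118
The minimum is 32.

32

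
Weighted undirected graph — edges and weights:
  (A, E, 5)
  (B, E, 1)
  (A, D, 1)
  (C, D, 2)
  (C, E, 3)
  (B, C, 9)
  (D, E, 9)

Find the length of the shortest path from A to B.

A few of the A→B routes:
A-D-E-B: 1 + 9 + 1 = 11
A-E-C-B: 5 + 3 + 9 = 17
A-E-B: 5 + 1 = 6
A-D-C-B: 1 + 2 + 9 = 12
A-D-C-E-B: 1 + 2 + 3 + 1 = 7
The minimum is 6.

6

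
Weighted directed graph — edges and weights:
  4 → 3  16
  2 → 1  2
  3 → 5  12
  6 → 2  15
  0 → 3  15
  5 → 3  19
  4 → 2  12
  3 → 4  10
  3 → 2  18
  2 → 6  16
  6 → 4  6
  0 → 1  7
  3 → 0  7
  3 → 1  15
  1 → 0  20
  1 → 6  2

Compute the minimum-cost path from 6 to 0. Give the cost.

Comparing a few candidate routes:
6-4-2-1-0: 6 + 12 + 2 + 20 = 40
6-2-1-0: 15 + 2 + 20 = 37
6-4-3-0: 6 + 16 + 7 = 29
Best route has total 29.

29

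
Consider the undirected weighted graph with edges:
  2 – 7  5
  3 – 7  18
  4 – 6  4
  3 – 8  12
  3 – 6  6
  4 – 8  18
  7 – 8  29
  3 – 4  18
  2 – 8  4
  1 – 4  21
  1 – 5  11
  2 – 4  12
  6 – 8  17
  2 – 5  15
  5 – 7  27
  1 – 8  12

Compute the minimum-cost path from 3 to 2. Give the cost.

16

A few of the 3→2 routes:
3 -> 6 -> 8 -> 2: 6 + 17 + 4 = 27
3 -> 8 -> 2: 12 + 4 = 16
3 -> 6 -> 4 -> 2: 6 + 4 + 12 = 22
3 -> 7 -> 2: 18 + 5 = 23
Shortest: 16.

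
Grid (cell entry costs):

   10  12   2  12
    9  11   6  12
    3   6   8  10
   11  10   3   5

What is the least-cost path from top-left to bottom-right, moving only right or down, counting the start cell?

44

One optimal route is (0,0) → (1,0) → (2,0) → (2,1) → (2,2) → (3,2) → (3,3).
Its cost is 10 + 9 + 3 + 6 + 8 + 3 + 5 = 44.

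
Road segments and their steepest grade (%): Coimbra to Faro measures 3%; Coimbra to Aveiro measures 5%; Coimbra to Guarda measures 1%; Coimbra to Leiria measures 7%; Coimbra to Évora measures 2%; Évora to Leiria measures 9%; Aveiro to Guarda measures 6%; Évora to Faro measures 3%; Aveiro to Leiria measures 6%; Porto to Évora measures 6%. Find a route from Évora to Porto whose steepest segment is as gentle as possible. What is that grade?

Routes from Évora to Porto:
Évora → Porto: max(6) = 6
Best route has worst link 6%.

6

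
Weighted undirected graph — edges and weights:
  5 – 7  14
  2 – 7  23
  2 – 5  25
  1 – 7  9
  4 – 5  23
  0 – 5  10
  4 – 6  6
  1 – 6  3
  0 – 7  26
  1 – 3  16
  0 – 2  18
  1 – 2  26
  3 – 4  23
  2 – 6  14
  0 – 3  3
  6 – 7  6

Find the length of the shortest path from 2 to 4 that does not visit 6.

44

Comparing a few candidate routes:
2 → 5 → 0 → 3 → 4: 25 + 10 + 3 + 23 = 61
2 → 5 → 4: 25 + 23 = 48
2 → 7 → 5 → 4: 23 + 14 + 23 = 60
2 → 0 → 3 → 4: 18 + 3 + 23 = 44
2 → 0 → 5 → 4: 18 + 10 + 23 = 51
Shortest: 44.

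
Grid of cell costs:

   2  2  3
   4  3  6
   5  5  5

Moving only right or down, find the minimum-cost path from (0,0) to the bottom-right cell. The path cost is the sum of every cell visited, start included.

One optimal route is [0,0]→[0,1]→[1,1]→[2,1]→[2,2].
Its cost is 2 + 2 + 3 + 5 + 5 = 17.
(Top row then right column would cost 18.)

17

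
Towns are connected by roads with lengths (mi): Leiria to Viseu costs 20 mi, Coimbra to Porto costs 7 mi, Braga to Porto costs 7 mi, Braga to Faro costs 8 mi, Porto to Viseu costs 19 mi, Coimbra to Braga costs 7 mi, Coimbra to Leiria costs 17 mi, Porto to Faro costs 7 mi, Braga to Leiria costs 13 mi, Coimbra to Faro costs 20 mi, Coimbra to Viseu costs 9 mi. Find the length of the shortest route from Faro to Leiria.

A few of the Faro→Leiria routes:
Faro→Porto→Coimbra→Braga→Leiria: 7 + 7 + 7 + 13 = 34
Faro→Braga→Coimbra→Leiria: 8 + 7 + 17 = 32
Faro→Braga→Leiria: 8 + 13 = 21
Faro→Porto→Coimbra→Leiria: 7 + 7 + 17 = 31
Faro→Porto→Braga→Leiria: 7 + 7 + 13 = 27
Best route has total 21 mi.

21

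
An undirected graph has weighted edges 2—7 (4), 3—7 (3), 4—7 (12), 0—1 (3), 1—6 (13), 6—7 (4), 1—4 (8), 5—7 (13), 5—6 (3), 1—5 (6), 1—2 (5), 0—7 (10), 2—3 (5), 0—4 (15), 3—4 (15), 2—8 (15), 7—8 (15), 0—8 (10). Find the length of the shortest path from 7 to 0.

10

A few of the 7→0 routes:
7 - 2 - 1 - 0: 4 + 5 + 3 = 12
7 - 3 - 2 - 1 - 0: 3 + 5 + 5 + 3 = 16
7 - 0: 10
7 - 6 - 5 - 1 - 0: 4 + 3 + 6 + 3 = 16
Best route has total 10.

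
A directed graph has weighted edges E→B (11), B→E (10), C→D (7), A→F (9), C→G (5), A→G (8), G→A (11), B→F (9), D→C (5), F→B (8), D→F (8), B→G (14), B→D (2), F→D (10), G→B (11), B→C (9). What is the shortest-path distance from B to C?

7

Candidate routes:
B-C: 9
B-F-D-C: 9 + 10 + 5 = 24
B-G-A-F-D-C: 14 + 11 + 9 + 10 + 5 = 49
B-D-C: 2 + 5 = 7
Best route has total 7.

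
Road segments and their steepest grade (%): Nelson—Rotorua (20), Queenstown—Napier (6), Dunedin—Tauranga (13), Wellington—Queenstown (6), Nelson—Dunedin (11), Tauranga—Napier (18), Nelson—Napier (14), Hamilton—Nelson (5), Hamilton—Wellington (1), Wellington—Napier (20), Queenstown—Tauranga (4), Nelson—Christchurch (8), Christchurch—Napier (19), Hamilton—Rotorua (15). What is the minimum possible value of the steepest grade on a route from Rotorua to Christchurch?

Checking several routes:
Rotorua -> Hamilton -> Wellington -> Queenstown -> Napier -> Tauranga -> Dunedin -> Nelson -> Christchurch: max(15, 1, 6, 6, 18, 13, 11, 8) = 18
Rotorua -> Hamilton -> Wellington -> Queenstown -> Tauranga -> Dunedin -> Nelson -> Christchurch: max(15, 1, 6, 4, 13, 11, 8) = 15
Rotorua -> Hamilton -> Wellington -> Queenstown -> Napier -> Nelson -> Christchurch: max(15, 1, 6, 6, 14, 8) = 15
Rotorua -> Hamilton -> Nelson -> Christchurch: max(15, 5, 8) = 15
Best route has worst link 15%.

15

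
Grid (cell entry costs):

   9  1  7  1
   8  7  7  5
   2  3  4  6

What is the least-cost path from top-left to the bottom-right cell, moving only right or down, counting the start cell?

Path [0,0] -> [0,1] -> [0,2] -> [0,3] -> [1,3] -> [2,3]: 9 + 1 + 7 + 1 + 5 + 6 = 29.

29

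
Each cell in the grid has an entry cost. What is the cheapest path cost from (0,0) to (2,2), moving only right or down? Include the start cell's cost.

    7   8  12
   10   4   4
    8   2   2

Cheapest: r0c0 → r0c1 → r1c1 → r2c1 → r2c2
  7 + 8 + 4 + 2 + 2 = 23

23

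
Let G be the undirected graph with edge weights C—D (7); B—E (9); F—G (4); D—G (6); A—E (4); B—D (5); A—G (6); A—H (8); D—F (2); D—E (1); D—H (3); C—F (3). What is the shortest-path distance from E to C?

Checking several routes:
E-A-G-F-C: 4 + 6 + 4 + 3 = 17
E-D-C: 1 + 7 = 8
E-D-F-C: 1 + 2 + 3 = 6
E-D-G-F-C: 1 + 6 + 4 + 3 = 14
E-B-D-F-C: 9 + 5 + 2 + 3 = 19
Best route has total 6.

6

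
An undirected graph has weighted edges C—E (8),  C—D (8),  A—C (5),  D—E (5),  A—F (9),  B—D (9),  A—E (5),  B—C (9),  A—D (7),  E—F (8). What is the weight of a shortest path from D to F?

Comparing a few candidate routes:
D - C - E - F: 8 + 8 + 8 = 24
D - A - F: 7 + 9 = 16
D - E - A - F: 5 + 5 + 9 = 19
D - C - A - F: 8 + 5 + 9 = 22
D - A - E - F: 7 + 5 + 8 = 20
D - E - F: 5 + 8 = 13
Best route has total 13.

13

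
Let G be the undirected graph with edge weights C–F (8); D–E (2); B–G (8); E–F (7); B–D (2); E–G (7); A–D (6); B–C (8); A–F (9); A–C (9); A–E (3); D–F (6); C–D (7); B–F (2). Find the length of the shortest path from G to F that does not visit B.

Some routes from G to F avoiding B:
G-E-A-D-F: 7 + 3 + 6 + 6 = 22
G-E-D-F: 7 + 2 + 6 = 15
G-E-A-F: 7 + 3 + 9 = 19
G-E-F: 7 + 7 = 14
G-E-D-C-F: 7 + 2 + 7 + 8 = 24
The minimum is 14.

14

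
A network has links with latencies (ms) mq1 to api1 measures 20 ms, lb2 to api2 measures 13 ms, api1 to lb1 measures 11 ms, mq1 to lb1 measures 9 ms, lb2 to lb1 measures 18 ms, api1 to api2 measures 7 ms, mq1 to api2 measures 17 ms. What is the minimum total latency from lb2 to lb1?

Routes from lb2 to lb1:
lb2 → api2 → mq1 → api1 → lb1: 13 + 17 + 20 + 11 = 61
lb2 → lb1: 18
lb2 → api2 → api1 → mq1 → lb1: 13 + 7 + 20 + 9 = 49
lb2 → api2 → api1 → lb1: 13 + 7 + 11 = 31
lb2 → api2 → mq1 → lb1: 13 + 17 + 9 = 39
Shortest: 18 ms.

18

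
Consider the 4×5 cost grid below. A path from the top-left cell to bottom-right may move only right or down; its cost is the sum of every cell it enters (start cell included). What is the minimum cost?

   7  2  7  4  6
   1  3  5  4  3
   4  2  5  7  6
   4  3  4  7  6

One optimal route is r0c0 -> r1c0 -> r1c1 -> r2c1 -> r3c1 -> r3c2 -> r3c3 -> r3c4.
Its cost is 7 + 1 + 3 + 2 + 3 + 4 + 7 + 6 = 33.

33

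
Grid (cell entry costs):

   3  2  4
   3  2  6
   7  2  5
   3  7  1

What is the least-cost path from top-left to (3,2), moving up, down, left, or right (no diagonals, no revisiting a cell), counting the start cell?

Cheapest: [0,0] [0,1] [1,1] [2,1] [2,2] [3,2]
  3 + 2 + 2 + 2 + 5 + 1 = 15

15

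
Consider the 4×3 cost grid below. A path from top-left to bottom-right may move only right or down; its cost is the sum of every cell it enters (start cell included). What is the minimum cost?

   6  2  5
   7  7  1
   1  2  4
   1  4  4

22

Path [0,0] → [0,1] → [0,2] → [1,2] → [2,2] → [3,2]: 6 + 2 + 5 + 1 + 4 + 4 = 22.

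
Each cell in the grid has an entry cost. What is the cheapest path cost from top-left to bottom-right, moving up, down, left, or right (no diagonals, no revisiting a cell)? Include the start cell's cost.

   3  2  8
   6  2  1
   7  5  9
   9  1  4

Best path: (0,0) → (0,1) → (1,1) → (2,1) → (3,1) → (3,2)
Cost: 3 + 2 + 2 + 5 + 1 + 4 = 17

17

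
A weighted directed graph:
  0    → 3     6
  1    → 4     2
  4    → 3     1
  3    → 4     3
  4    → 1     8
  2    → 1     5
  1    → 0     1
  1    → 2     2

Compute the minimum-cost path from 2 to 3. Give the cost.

8

Paths from 2 to 3:
2→1→0→3: 5 + 1 + 6 = 12
2→1→4→3: 5 + 2 + 1 = 8
Shortest: 8.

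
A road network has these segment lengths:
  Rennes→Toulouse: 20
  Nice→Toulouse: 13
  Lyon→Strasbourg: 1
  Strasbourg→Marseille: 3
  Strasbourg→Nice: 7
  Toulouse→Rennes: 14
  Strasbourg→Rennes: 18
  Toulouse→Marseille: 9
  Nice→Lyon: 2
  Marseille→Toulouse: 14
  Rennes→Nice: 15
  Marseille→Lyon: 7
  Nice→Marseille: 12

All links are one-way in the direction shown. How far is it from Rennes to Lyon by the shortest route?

17

Candidate routes:
Rennes - Nice - Lyon: 15 + 2 = 17
Rennes - Nice - Marseille - Lyon: 15 + 12 + 7 = 34
Rennes - Toulouse - Marseille - Lyon: 20 + 9 + 7 = 36
Rennes - Nice - Toulouse - Marseille - Lyon: 15 + 13 + 9 + 7 = 44
Shortest: 17.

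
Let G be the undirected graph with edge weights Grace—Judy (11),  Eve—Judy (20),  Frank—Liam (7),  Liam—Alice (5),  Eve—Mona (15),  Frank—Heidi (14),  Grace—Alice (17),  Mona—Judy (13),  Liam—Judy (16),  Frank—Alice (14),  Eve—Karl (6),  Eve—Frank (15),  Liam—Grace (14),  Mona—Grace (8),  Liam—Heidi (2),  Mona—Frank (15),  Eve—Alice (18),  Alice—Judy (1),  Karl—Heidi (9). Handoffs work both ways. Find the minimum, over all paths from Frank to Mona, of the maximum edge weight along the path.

11

Checking several routes:
Frank - Heidi - Liam - Alice - Judy - Mona: max(14, 2, 5, 1, 13) = 14
Frank - Liam - Alice - Judy - Mona: max(7, 5, 1, 13) = 13
Frank - Liam - Alice - Judy - Grace - Mona: max(7, 5, 1, 11, 8) = 11
Frank - Heidi - Liam - Alice - Judy - Grace - Mona: max(14, 2, 5, 1, 11, 8) = 14
Smallest bottleneck: 11.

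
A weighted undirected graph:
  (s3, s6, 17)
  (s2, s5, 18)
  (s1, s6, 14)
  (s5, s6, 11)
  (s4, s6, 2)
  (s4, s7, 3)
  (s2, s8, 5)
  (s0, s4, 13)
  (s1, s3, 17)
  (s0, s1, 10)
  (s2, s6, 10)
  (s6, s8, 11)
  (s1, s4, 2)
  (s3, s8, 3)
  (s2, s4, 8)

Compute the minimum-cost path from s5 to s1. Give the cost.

15

Comparing a few candidate routes:
s5-s6-s2-s4-s1: 11 + 10 + 8 + 2 = 31
s5-s2-s4-s1: 18 + 8 + 2 = 28
s5-s6-s4-s1: 11 + 2 + 2 = 15
s5-s6-s1: 11 + 14 = 25
Best route has total 15.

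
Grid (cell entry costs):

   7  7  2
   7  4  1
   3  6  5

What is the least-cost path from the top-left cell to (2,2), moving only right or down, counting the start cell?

Path r0c0 → r0c1 → r0c2 → r1c2 → r2c2: 7 + 7 + 2 + 1 + 5 = 22.

22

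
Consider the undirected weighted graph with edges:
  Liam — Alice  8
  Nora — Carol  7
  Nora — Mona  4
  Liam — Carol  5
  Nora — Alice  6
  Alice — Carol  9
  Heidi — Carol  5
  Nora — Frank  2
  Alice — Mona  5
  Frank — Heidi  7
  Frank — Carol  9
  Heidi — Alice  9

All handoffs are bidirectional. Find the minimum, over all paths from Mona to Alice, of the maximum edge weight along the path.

Checking several routes:
Mona-Nora-Alice: max(4, 6) = 6
Mona-Nora-Carol-Heidi-Alice: max(4, 7, 5, 9) = 9
Mona-Alice: max(5) = 5
Mona-Nora-Carol-Liam-Alice: max(4, 7, 5, 8) = 8
Mona-Nora-Carol-Frank-Heidi-Alice: max(4, 7, 9, 7, 9) = 9
Mona-Nora-Frank-Heidi-Carol-Liam-Alice: max(4, 2, 7, 5, 5, 8) = 8
The minimum achievable maximum is 5.

5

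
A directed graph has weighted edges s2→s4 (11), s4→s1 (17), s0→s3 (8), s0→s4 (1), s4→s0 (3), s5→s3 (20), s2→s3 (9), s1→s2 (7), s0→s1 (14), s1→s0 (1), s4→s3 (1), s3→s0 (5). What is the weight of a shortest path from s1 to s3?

Paths from s1 to s3:
s1→s2→s4→s3: 7 + 11 + 1 = 19
s1→s0→s4→s3: 1 + 1 + 1 = 3
s1→s2→s3: 7 + 9 = 16
s1→s2→s4→s0→s3: 7 + 11 + 3 + 8 = 29
s1→s0→s3: 1 + 8 = 9
Shortest: 3.

3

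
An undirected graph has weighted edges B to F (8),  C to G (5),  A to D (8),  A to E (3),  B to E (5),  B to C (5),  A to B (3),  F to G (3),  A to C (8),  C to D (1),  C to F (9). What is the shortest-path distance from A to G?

Comparing a few candidate routes:
A→B→F→G: 3 + 8 + 3 = 14
A→C→G: 8 + 5 = 13
A→B→C→G: 3 + 5 + 5 = 13
A→D→C→G: 8 + 1 + 5 = 14
Shortest: 13.

13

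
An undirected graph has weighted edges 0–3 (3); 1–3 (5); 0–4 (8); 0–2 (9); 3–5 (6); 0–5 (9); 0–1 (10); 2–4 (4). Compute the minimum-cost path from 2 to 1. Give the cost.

17

A few of the 2→1 routes:
2-4-0-3-1: 4 + 8 + 3 + 5 = 20
2-4-0-1: 4 + 8 + 10 = 22
2-0-1: 9 + 10 = 19
2-0-3-1: 9 + 3 + 5 = 17
Best route has total 17.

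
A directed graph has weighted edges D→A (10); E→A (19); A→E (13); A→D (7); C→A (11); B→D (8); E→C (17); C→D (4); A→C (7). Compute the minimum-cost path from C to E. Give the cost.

24

Paths from C to E:
C - D - A - E: 4 + 10 + 13 = 27
C - A - E: 11 + 13 = 24
Shortest: 24.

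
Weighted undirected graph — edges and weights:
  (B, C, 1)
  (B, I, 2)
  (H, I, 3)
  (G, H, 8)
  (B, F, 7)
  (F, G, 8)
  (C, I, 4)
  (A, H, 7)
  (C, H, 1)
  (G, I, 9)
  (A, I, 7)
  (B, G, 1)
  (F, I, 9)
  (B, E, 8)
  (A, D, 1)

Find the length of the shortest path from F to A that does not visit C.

Some routes from F to A avoiding C:
F-I-A: 9 + 7 = 16
F-B-I-A: 7 + 2 + 7 = 16
F-G-B-I-A: 8 + 1 + 2 + 7 = 18
Shortest: 16.

16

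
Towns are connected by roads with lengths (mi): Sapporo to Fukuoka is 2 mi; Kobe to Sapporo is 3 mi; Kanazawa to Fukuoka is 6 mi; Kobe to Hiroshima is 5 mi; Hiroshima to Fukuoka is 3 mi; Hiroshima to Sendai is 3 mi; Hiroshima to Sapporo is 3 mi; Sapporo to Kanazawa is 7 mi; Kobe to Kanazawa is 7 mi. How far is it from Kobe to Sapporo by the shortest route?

3

Checking several routes:
Kobe → Hiroshima → Fukuoka → Sapporo: 5 + 3 + 2 = 10
Kobe → Hiroshima → Sapporo: 5 + 3 = 8
Kobe → Sapporo: 3
Shortest: 3 mi.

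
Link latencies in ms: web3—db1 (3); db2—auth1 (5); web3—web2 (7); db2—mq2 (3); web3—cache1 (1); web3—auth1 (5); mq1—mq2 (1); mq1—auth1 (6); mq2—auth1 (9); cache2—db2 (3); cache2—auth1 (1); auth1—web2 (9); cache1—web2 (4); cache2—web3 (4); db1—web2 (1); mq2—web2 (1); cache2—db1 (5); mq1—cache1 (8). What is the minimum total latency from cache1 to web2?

Checking several routes:
cache1-web2: 4
cache1-web3-web2: 1 + 7 = 8
cache1-web3-db1-web2: 1 + 3 + 1 = 5
The minimum is 4 ms.

4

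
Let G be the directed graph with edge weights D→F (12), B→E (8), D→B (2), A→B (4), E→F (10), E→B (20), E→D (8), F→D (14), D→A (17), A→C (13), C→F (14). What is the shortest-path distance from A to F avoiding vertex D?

22

Routes from A to F avoiding D:
A-C-F: 13 + 14 = 27
A-B-E-F: 4 + 8 + 10 = 22
The minimum is 22.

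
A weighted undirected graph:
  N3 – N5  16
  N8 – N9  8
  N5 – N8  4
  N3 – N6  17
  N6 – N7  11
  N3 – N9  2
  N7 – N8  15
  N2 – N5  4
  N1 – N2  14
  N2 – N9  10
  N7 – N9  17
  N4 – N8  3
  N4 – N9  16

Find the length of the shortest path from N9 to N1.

24

A few of the N9→N1 routes:
N9 → N3 → N5 → N2 → N1: 2 + 16 + 4 + 14 = 36
N9 → N4 → N8 → N5 → N2 → N1: 16 + 3 + 4 + 4 + 14 = 41
N9 → N8 → N5 → N2 → N1: 8 + 4 + 4 + 14 = 30
N9 → N2 → N1: 10 + 14 = 24
The minimum is 24.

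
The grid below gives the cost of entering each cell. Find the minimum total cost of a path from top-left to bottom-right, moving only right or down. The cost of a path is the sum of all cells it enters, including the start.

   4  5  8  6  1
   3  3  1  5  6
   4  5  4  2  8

25

Best path: r0c0 -> r1c0 -> r1c1 -> r1c2 -> r2c2 -> r2c3 -> r2c4
Cost: 4 + 3 + 3 + 1 + 4 + 2 + 8 = 25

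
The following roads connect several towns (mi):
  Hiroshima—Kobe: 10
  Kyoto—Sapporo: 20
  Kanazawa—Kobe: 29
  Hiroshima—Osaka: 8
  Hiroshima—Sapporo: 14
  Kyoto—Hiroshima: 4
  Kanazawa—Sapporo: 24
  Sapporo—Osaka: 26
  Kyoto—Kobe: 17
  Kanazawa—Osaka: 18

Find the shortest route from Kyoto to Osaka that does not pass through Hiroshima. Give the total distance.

Routes from Kyoto to Osaka avoiding Hiroshima:
Kyoto -> Kobe -> Kanazawa -> Sapporo -> Osaka: 17 + 29 + 24 + 26 = 96
Kyoto -> Kobe -> Kanazawa -> Osaka: 17 + 29 + 18 = 64
Kyoto -> Sapporo -> Osaka: 20 + 26 = 46
Kyoto -> Sapporo -> Kanazawa -> Osaka: 20 + 24 + 18 = 62
Shortest: 46 mi.

46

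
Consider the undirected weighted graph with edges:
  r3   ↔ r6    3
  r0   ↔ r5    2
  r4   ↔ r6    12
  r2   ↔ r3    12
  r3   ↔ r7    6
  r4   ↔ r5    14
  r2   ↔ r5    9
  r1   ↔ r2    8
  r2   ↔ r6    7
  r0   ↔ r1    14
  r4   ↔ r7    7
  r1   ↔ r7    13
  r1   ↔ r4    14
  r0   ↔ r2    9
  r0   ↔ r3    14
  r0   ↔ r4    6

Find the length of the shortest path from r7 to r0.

Some routes from r7 to r0:
r7-r3-r6-r4-r0: 6 + 3 + 12 + 6 = 27
r7-r4-r0: 7 + 6 = 13
r7-r3-r6-r2-r0: 6 + 3 + 7 + 9 = 25
r7-r4-r5-r0: 7 + 14 + 2 = 23
r7-r3-r6-r2-r5-r0: 6 + 3 + 7 + 9 + 2 = 27
r7-r3-r0: 6 + 14 = 20
Shortest: 13.

13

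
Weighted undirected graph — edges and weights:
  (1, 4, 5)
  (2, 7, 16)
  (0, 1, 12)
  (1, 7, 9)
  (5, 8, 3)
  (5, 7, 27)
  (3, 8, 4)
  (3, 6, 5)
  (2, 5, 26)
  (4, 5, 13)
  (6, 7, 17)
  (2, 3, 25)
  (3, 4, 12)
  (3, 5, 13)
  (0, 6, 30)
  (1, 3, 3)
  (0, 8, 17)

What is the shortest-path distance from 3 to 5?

7

A few of the 3→5 routes:
3-5: 13
3-8-5: 4 + 3 = 7
3-1-4-5: 3 + 5 + 13 = 21
Shortest: 7.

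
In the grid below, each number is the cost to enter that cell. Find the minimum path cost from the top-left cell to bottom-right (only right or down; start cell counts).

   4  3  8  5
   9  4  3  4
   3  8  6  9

27

Take (0,0) -> (0,1) -> (1,1) -> (1,2) -> (1,3) -> (2,3) for a total of 4 + 3 + 4 + 3 + 4 + 9 = 27.
(Top row then right column would cost 33.)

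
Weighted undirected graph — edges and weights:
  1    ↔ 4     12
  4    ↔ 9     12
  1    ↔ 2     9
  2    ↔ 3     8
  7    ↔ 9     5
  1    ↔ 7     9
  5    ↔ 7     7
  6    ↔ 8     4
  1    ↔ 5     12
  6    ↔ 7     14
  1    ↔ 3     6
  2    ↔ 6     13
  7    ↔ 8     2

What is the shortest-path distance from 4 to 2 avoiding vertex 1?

36

Candidate routes:
4 → 9 → 7 → 6 → 2: 12 + 5 + 14 + 13 = 44
4 → 9 → 7 → 8 → 6 → 2: 12 + 5 + 2 + 4 + 13 = 36
Best route has total 36.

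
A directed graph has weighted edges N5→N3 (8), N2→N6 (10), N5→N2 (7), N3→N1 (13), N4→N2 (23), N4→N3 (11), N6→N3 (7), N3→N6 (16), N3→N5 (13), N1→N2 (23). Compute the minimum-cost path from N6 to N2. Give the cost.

Routes from N6 to N2:
N6 -> N3 -> N1 -> N2: 7 + 13 + 23 = 43
N6 -> N3 -> N5 -> N2: 7 + 13 + 7 = 27
Best route has total 27.

27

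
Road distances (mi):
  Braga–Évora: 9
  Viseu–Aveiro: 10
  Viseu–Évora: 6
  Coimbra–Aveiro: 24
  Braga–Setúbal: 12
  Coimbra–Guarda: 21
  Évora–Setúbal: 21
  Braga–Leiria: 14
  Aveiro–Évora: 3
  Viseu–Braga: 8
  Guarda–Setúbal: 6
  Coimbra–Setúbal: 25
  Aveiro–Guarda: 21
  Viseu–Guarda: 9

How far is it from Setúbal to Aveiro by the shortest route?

24

A few of the Setúbal→Aveiro routes:
Setúbal -> Évora -> Aveiro: 21 + 3 = 24
Setúbal -> Braga -> Évora -> Aveiro: 12 + 9 + 3 = 24
Setúbal -> Guarda -> Viseu -> Évora -> Aveiro: 6 + 9 + 6 + 3 = 24
The minimum is 24 mi.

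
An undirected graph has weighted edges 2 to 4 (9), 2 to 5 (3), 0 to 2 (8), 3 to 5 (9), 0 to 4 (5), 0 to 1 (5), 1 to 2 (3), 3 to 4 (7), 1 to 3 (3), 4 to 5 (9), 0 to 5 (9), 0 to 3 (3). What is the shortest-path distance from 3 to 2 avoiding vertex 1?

Checking several routes:
3 -> 5 -> 2: 9 + 3 = 12
3 -> 0 -> 5 -> 2: 3 + 9 + 3 = 15
3 -> 0 -> 2: 3 + 8 = 11
3 -> 4 -> 2: 7 + 9 = 16
Best route has total 11.

11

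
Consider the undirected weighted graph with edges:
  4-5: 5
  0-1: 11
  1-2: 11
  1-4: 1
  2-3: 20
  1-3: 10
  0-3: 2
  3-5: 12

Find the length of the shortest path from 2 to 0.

22

Checking several routes:
2-3-0: 20 + 2 = 22
2-1-0: 11 + 11 = 22
2-1-3-0: 11 + 10 + 2 = 23
Best route has total 22.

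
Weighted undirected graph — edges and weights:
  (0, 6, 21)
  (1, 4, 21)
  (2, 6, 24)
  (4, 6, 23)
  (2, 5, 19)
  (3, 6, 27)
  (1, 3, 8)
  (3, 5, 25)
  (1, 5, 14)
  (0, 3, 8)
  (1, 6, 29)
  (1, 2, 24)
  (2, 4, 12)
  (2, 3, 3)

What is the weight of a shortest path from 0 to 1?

Comparing a few candidate routes:
0 → 3 → 5 → 1: 8 + 25 + 14 = 47
0 → 3 → 1: 8 + 8 = 16
0 → 3 → 2 → 5 → 1: 8 + 3 + 19 + 14 = 44
0 → 3 → 2 → 4 → 1: 8 + 3 + 12 + 21 = 44
0 → 3 → 2 → 1: 8 + 3 + 24 = 35
Best route has total 16.

16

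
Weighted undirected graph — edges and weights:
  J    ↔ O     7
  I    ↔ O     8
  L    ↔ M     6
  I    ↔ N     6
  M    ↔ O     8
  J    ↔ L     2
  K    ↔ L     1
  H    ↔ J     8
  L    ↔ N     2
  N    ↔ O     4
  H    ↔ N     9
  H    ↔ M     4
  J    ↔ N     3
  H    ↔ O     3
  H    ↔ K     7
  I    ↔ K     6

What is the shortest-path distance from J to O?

7

Checking several routes:
J - N - O: 3 + 4 = 7
J - L - N - O: 2 + 2 + 4 = 8
J - O: 7
Best route has total 7.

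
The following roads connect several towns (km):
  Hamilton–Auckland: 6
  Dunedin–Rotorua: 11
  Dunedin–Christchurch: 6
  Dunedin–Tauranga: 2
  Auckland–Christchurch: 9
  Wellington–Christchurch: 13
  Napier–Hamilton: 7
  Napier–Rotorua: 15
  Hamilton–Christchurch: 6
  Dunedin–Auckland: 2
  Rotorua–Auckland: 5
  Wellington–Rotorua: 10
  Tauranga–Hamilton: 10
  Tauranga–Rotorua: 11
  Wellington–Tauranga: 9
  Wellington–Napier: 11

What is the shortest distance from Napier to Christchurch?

13

Checking several routes:
Napier-Hamilton-Auckland-Christchurch: 7 + 6 + 9 = 22
Napier-Wellington-Tauranga-Dunedin-Christchurch: 11 + 9 + 2 + 6 = 28
Napier-Hamilton-Tauranga-Dunedin-Christchurch: 7 + 10 + 2 + 6 = 25
Napier-Hamilton-Christchurch: 7 + 6 = 13
Napier-Wellington-Christchurch: 11 + 13 = 24
Napier-Hamilton-Auckland-Dunedin-Christchurch: 7 + 6 + 2 + 6 = 21
Shortest: 13 km.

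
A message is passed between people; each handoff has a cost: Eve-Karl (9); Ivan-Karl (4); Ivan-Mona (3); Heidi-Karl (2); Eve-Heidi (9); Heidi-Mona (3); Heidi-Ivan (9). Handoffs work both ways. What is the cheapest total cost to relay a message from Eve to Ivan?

Comparing a few candidate routes:
Eve-Heidi-Mona-Ivan: 9 + 3 + 3 = 15
Eve-Karl-Ivan: 9 + 4 = 13
Eve-Karl-Heidi-Mona-Ivan: 9 + 2 + 3 + 3 = 17
Eve-Heidi-Ivan: 9 + 9 = 18
Eve-Heidi-Karl-Ivan: 9 + 2 + 4 = 15
Best route has total 13.

13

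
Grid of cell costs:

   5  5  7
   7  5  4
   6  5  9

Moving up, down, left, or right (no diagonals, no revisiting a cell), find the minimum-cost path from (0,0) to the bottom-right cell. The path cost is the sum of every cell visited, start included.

Path r0c0 r0c1 r1c1 r1c2 r2c2: 5 + 5 + 5 + 4 + 9 = 28.

28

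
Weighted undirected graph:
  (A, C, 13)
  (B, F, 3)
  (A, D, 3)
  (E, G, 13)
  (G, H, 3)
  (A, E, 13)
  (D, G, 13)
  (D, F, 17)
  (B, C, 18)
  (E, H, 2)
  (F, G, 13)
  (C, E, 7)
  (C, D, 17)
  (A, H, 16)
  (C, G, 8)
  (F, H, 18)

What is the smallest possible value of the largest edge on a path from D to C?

13

Checking several routes:
D - G - C: max(13, 8) = 13
D - G - H - E - A - C: max(13, 3, 2, 13, 13) = 13
D - A - E - C: max(3, 13, 7) = 13
D - A - E - H - G - C: max(3, 13, 2, 3, 8) = 13
D - A - C: max(3, 13) = 13
D - A - E - G - C: max(3, 13, 13, 8) = 13
Smallest bottleneck: 13.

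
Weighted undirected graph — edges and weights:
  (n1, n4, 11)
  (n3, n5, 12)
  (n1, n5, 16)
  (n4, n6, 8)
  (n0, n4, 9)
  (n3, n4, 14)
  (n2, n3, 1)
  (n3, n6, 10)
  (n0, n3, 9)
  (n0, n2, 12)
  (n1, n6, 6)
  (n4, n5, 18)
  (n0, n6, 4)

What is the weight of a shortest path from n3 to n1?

Checking several routes:
n3→n4→n1: 14 + 11 = 25
n3→n0→n6→n1: 9 + 4 + 6 = 19
n3→n2→n0→n6→n1: 1 + 12 + 4 + 6 = 23
n3→n4→n6→n1: 14 + 8 + 6 = 28
n3→n6→n1: 10 + 6 = 16
Best route has total 16.

16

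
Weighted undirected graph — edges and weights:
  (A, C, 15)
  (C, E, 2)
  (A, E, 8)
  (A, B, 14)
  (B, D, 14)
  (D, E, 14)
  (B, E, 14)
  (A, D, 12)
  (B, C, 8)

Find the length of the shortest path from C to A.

A few of the C→A routes:
C→A: 15
C→E→D→A: 2 + 14 + 12 = 28
C→E→A: 2 + 8 = 10
C→B→A: 8 + 14 = 22
The minimum is 10.

10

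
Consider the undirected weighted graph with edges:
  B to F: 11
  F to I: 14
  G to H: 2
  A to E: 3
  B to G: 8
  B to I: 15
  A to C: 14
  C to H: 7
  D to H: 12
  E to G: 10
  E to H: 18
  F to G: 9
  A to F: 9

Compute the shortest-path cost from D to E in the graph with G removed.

30

Routes from D to E avoiding G:
D → H → C → A → E: 12 + 7 + 14 + 3 = 36
D → H → E: 12 + 18 = 30
The minimum is 30.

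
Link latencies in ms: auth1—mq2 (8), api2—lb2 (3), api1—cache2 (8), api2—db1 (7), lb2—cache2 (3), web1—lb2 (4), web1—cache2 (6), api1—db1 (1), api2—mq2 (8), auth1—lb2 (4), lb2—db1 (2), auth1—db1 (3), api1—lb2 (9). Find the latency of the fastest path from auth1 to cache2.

7

A few of the auth1→cache2 routes:
auth1 -> db1 -> api1 -> cache2: 3 + 1 + 8 = 12
auth1 -> lb2 -> web1 -> cache2: 4 + 4 + 6 = 14
auth1 -> lb2 -> cache2: 4 + 3 = 7
auth1 -> db1 -> lb2 -> cache2: 3 + 2 + 3 = 8
Best route has total 7 ms.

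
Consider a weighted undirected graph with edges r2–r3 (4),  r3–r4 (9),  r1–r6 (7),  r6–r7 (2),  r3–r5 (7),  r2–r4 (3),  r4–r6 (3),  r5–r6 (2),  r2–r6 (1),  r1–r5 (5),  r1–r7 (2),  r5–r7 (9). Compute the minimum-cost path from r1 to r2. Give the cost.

5

A few of the r1→r2 routes:
r1 -> r5 -> r6 -> r2: 5 + 2 + 1 = 8
r1 -> r5 -> r6 -> r4 -> r2: 5 + 2 + 3 + 3 = 13
r1 -> r6 -> r4 -> r2: 7 + 3 + 3 = 13
r1 -> r6 -> r2: 7 + 1 = 8
r1 -> r7 -> r6 -> r4 -> r2: 2 + 2 + 3 + 3 = 10
r1 -> r7 -> r6 -> r2: 2 + 2 + 1 = 5
The minimum is 5.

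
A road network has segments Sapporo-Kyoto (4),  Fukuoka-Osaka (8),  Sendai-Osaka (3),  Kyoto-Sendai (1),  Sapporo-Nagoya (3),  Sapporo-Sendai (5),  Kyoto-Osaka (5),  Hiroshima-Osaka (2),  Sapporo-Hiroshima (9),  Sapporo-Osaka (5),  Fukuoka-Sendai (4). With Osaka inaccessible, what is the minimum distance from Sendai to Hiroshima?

Routes from Sendai to Hiroshima avoiding Osaka:
Sendai-Sapporo-Hiroshima: 5 + 9 = 14
Sendai-Kyoto-Sapporo-Hiroshima: 1 + 4 + 9 = 14
Best route has total 14.

14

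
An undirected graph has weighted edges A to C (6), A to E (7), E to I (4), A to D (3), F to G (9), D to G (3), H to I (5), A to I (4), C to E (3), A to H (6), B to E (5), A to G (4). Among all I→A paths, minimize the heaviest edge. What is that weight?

4

Routes from I to A:
I - E - C - A: max(4, 3, 6) = 6
I - H - A: max(5, 6) = 6
I - E - A: max(4, 7) = 7
I - A: max(4) = 4
The minimum achievable maximum is 4.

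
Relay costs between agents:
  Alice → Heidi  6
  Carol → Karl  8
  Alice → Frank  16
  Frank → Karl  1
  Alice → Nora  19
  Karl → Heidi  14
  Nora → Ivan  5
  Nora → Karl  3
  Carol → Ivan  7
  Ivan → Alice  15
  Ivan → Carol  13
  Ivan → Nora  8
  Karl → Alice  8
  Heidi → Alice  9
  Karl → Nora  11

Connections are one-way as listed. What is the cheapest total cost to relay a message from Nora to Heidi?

Routes from Nora to Heidi:
Nora - Karl - Alice - Heidi: 3 + 8 + 6 = 17
Nora - Ivan - Alice - Heidi: 5 + 15 + 6 = 26
Nora - Ivan - Carol - Karl - Alice - Heidi: 5 + 13 + 8 + 8 + 6 = 40
Nora - Ivan - Alice - Frank - Karl - Heidi: 5 + 15 + 16 + 1 + 14 = 51
Nora - Karl - Heidi: 3 + 14 = 17
Nora - Ivan - Carol - Karl - Heidi: 5 + 13 + 8 + 14 = 40
The minimum is 17.

17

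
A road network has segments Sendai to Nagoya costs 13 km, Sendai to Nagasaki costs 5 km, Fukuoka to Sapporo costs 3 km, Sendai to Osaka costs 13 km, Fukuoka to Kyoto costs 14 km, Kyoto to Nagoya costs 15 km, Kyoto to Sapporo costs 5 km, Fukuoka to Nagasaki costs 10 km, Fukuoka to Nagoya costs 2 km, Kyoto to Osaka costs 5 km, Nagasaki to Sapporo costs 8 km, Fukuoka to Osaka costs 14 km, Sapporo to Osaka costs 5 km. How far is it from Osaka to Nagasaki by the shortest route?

13

Comparing a few candidate routes:
Osaka - Sapporo - Nagasaki: 5 + 8 = 13
Osaka - Sendai - Nagasaki: 13 + 5 = 18
Osaka - Kyoto - Sapporo - Nagasaki: 5 + 5 + 8 = 18
Osaka - Sapporo - Fukuoka - Nagasaki: 5 + 3 + 10 = 18
Best route has total 13 km.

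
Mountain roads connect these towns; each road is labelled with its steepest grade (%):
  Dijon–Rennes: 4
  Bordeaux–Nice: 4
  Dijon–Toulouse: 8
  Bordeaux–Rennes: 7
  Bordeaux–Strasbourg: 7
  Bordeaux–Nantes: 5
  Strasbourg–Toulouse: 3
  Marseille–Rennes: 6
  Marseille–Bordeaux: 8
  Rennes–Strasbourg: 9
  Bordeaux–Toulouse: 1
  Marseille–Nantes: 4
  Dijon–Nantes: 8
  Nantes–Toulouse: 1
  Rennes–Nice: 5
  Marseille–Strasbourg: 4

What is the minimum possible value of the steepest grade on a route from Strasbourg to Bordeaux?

3

Checking several routes:
Strasbourg - Toulouse - Bordeaux: max(3, 1) = 3
Strasbourg - Marseille - Nantes - Toulouse - Bordeaux: max(4, 4, 1, 1) = 4
Strasbourg - Marseille - Nantes - Bordeaux: max(4, 4, 5) = 5
Strasbourg - Toulouse - Nantes - Bordeaux: max(3, 1, 5) = 5
Smallest bottleneck: 3%.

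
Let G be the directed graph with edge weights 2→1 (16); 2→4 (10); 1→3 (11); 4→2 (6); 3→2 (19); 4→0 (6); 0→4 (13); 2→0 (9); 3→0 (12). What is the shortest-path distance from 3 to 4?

25

Paths from 3 to 4:
3 -> 2 -> 4: 19 + 10 = 29
3 -> 2 -> 0 -> 4: 19 + 9 + 13 = 41
3 -> 0 -> 4: 12 + 13 = 25
Best route has total 25.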